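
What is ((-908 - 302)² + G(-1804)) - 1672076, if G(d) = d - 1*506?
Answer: -210286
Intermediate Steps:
G(d) = -506 + d (G(d) = d - 506 = -506 + d)
((-908 - 302)² + G(-1804)) - 1672076 = ((-908 - 302)² + (-506 - 1804)) - 1672076 = ((-1210)² - 2310) - 1672076 = (1464100 - 2310) - 1672076 = 1461790 - 1672076 = -210286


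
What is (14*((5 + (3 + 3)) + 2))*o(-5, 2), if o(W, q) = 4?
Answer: 728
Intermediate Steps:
(14*((5 + (3 + 3)) + 2))*o(-5, 2) = (14*((5 + (3 + 3)) + 2))*4 = (14*((5 + 6) + 2))*4 = (14*(11 + 2))*4 = (14*13)*4 = 182*4 = 728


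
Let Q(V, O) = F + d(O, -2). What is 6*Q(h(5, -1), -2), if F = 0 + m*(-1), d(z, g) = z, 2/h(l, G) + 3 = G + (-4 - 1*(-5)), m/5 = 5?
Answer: -162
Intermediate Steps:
m = 25 (m = 5*5 = 25)
h(l, G) = 2/(-2 + G) (h(l, G) = 2/(-3 + (G + (-4 - 1*(-5)))) = 2/(-3 + (G + (-4 + 5))) = 2/(-3 + (G + 1)) = 2/(-3 + (1 + G)) = 2/(-2 + G))
F = -25 (F = 0 + 25*(-1) = 0 - 25 = -25)
Q(V, O) = -25 + O
6*Q(h(5, -1), -2) = 6*(-25 - 2) = 6*(-27) = -162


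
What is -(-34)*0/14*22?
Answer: 0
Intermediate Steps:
-(-34)*0/14*22 = -(-34)*0*(1/14)*22 = -(-34)*0*22 = -34*0*22 = 0*22 = 0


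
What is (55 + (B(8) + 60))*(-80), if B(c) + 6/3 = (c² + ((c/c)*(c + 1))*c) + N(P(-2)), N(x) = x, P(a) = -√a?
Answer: -19920 + 80*I*√2 ≈ -19920.0 + 113.14*I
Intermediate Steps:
B(c) = -2 + c² + c*(1 + c) - I*√2 (B(c) = -2 + ((c² + ((c/c)*(c + 1))*c) - √(-2)) = -2 + ((c² + (1*(1 + c))*c) - I*√2) = -2 + ((c² + (1 + c)*c) - I*√2) = -2 + ((c² + c*(1 + c)) - I*√2) = -2 + (c² + c*(1 + c) - I*√2) = -2 + c² + c*(1 + c) - I*√2)
(55 + (B(8) + 60))*(-80) = (55 + ((-2 + 8 + 2*8² - I*√2) + 60))*(-80) = (55 + ((-2 + 8 + 2*64 - I*√2) + 60))*(-80) = (55 + ((-2 + 8 + 128 - I*√2) + 60))*(-80) = (55 + ((134 - I*√2) + 60))*(-80) = (55 + (194 - I*√2))*(-80) = (249 - I*√2)*(-80) = -19920 + 80*I*√2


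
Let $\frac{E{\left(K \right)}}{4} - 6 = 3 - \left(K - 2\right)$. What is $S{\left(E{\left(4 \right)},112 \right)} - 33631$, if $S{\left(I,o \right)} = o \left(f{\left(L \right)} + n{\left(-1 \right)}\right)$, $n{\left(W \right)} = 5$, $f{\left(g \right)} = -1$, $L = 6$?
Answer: $-33183$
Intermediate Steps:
$E{\left(K \right)} = 44 - 4 K$ ($E{\left(K \right)} = 24 + 4 \left(3 - \left(K - 2\right)\right) = 24 + 4 \left(3 - \left(-2 + K\right)\right) = 24 + 4 \left(5 - K\right) = 24 - \left(-20 + 4 K\right) = 44 - 4 K$)
$S{\left(I,o \right)} = 4 o$ ($S{\left(I,o \right)} = o \left(-1 + 5\right) = o 4 = 4 o$)
$S{\left(E{\left(4 \right)},112 \right)} - 33631 = 4 \cdot 112 - 33631 = 448 - 33631 = -33183$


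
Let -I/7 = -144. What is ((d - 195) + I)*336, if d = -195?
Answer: 207648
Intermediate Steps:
I = 1008 (I = -7*(-144) = 1008)
((d - 195) + I)*336 = ((-195 - 195) + 1008)*336 = (-390 + 1008)*336 = 618*336 = 207648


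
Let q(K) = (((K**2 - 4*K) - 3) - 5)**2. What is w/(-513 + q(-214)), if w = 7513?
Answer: 7513/2175662223 ≈ 3.4532e-6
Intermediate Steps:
q(K) = (-8 + K**2 - 4*K)**2 (q(K) = ((-3 + K**2 - 4*K) - 5)**2 = (-8 + K**2 - 4*K)**2)
w/(-513 + q(-214)) = 7513/(-513 + (8 - 1*(-214)**2 + 4*(-214))**2) = 7513/(-513 + (8 - 1*45796 - 856)**2) = 7513/(-513 + (8 - 45796 - 856)**2) = 7513/(-513 + (-46644)**2) = 7513/(-513 + 2175662736) = 7513/2175662223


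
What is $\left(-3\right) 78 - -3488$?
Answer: $3254$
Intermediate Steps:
$\left(-3\right) 78 - -3488 = -234 + 3488 = 3254$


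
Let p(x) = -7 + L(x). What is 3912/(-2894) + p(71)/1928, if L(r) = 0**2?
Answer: -3781297/2789816 ≈ -1.3554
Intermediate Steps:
L(r) = 0
p(x) = -7 (p(x) = -7 + 0 = -7)
3912/(-2894) + p(71)/1928 = 3912/(-2894) - 7/1928 = 3912*(-1/2894) - 7*1/1928 = -1956/1447 - 7/1928 = -3781297/2789816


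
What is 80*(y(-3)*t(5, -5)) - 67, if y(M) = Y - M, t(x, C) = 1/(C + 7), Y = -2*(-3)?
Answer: 293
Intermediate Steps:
Y = 6
t(x, C) = 1/(7 + C)
y(M) = 6 - M
80*(y(-3)*t(5, -5)) - 67 = 80*((6 - 1*(-3))/(7 - 5)) - 67 = 80*((6 + 3)/2) - 67 = 80*(9*(½)) - 67 = 80*(9/2) - 67 = 360 - 67 = 293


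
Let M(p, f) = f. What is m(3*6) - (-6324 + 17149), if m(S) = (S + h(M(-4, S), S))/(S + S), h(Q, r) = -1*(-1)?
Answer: -389681/36 ≈ -10824.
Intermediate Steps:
h(Q, r) = 1
m(S) = (1 + S)/(2*S) (m(S) = (S + 1)/(S + S) = (1 + S)/((2*S)) = (1 + S)*(1/(2*S)) = (1 + S)/(2*S))
m(3*6) - (-6324 + 17149) = (1 + 3*6)/(2*((3*6))) - (-6324 + 17149) = (1/2)*(1 + 18)/18 - 1*10825 = (1/2)*(1/18)*19 - 10825 = 19/36 - 10825 = -389681/36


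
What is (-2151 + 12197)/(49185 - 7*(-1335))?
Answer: 5023/29265 ≈ 0.17164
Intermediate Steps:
(-2151 + 12197)/(49185 - 7*(-1335)) = 10046/(49185 + 9345) = 10046/58530 = 10046*(1/58530) = 5023/29265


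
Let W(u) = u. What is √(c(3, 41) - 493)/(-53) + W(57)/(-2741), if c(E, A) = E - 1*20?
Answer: -57/2741 - I*√510/53 ≈ -0.020795 - 0.4261*I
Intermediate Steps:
c(E, A) = -20 + E (c(E, A) = E - 20 = -20 + E)
√(c(3, 41) - 493)/(-53) + W(57)/(-2741) = √((-20 + 3) - 493)/(-53) + 57/(-2741) = √(-17 - 493)*(-1/53) + 57*(-1/2741) = √(-510)*(-1/53) - 57/2741 = (I*√510)*(-1/53) - 57/2741 = -I*√510/53 - 57/2741 = -57/2741 - I*√510/53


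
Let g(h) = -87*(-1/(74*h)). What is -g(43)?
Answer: -87/3182 ≈ -0.027341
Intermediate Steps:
g(h) = 87/(74*h) (g(h) = -(-87)/(74*h) = 87/(74*h))
-g(43) = -87/(74*43) = -1*87/3182 = -87/3182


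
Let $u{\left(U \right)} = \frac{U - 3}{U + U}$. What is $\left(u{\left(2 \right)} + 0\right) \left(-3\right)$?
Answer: $\frac{3}{4} \approx 0.75$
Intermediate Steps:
$u{\left(U \right)} = \frac{-3 + U}{2 U}$
$\left(u{\left(2 \right)} + 0\right) \left(-3\right) = \left(\frac{-3 + 2}{2 \cdot 2} + 0\right) \left(-3\right) = \left(\frac{1}{2} \cdot \frac{1}{2} \left(-1\right) + 0\right) \left(-3\right) = \left(- \frac{1}{4} + 0\right) \left(-3\right) = \left(- \frac{1}{4}\right) \left(-3\right) = \frac{3}{4}$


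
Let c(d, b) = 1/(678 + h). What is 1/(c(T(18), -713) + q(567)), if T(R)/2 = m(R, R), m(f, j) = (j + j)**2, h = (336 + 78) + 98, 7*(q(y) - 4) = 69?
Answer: 1190/16491 ≈ 0.072161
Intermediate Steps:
q(y) = 97/7 (q(y) = 4 + (1/7)*69 = 4 + 69/7 = 97/7)
h = 512 (h = 414 + 98 = 512)
m(f, j) = 4*j**2 (m(f, j) = (2*j)**2 = 4*j**2)
T(R) = 8*R**2 (T(R) = 2*(4*R**2) = 8*R**2)
c(d, b) = 1/1190 (c(d, b) = 1/(678 + 512) = 1/1190)
1/(c(T(18), -713) + q(567)) = 1/(1/1190 + 97/7) = 1/(16491/1190) = 1190/16491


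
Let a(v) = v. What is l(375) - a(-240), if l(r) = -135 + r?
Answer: 480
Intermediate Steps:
l(375) - a(-240) = (-135 + 375) - 1*(-240) = 240 + 240 = 480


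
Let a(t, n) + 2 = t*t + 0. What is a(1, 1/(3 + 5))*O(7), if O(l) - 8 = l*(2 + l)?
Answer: -71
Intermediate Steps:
O(l) = 8 + l*(2 + l)
a(t, n) = -2 + t**2 (a(t, n) = -2 + (t*t + 0) = -2 + (t**2 + 0) = -2 + t**2)
a(1, 1/(3 + 5))*O(7) = (-2 + 1**2)*(8 + 7**2 + 2*7) = (-2 + 1)*(8 + 49 + 14) = -1*71 = -71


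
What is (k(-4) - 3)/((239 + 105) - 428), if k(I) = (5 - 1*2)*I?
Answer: 5/28 ≈ 0.17857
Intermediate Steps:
k(I) = 3*I (k(I) = (5 - 2)*I = 3*I)
(k(-4) - 3)/((239 + 105) - 428) = (3*(-4) - 3)/((239 + 105) - 428) = (-12 - 3)/(344 - 428) = -15/(-84) = -15*(-1/84) = 5/28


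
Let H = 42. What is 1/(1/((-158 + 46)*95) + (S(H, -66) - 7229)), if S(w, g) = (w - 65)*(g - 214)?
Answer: -10640/8394961 ≈ -0.0012674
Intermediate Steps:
S(w, g) = (-214 + g)*(-65 + w) (S(w, g) = (-65 + w)*(-214 + g) = (-214 + g)*(-65 + w))
1/(1/((-158 + 46)*95) + (S(H, -66) - 7229)) = 1/(1/((-158 + 46)*95) + ((13910 - 214*42 - 65*(-66) - 66*42) - 7229)) = 1/(1/(-112*95) + ((13910 - 8988 + 4290 - 2772) - 7229)) = 1/(1/(-10640) + (6440 - 7229)) = 1/(-1/10640 - 789) = 1/(-8394961/10640) = -10640/8394961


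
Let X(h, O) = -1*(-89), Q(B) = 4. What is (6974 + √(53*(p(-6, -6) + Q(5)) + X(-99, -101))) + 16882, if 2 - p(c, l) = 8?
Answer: 23856 + I*√17 ≈ 23856.0 + 4.1231*I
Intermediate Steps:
p(c, l) = -6 (p(c, l) = 2 - 1*8 = 2 - 8 = -6)
X(h, O) = 89
(6974 + √(53*(p(-6, -6) + Q(5)) + X(-99, -101))) + 16882 = (6974 + √(53*(-6 + 4) + 89)) + 16882 = (6974 + √(53*(-2) + 89)) + 16882 = (6974 + √(-106 + 89)) + 16882 = (6974 + √(-17)) + 16882 = (6974 + I*√17) + 16882 = 23856 + I*√17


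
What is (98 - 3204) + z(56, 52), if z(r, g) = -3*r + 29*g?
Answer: -1766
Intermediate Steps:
(98 - 3204) + z(56, 52) = (98 - 3204) + (-3*56 + 29*52) = -3106 + (-168 + 1508) = -3106 + 1340 = -1766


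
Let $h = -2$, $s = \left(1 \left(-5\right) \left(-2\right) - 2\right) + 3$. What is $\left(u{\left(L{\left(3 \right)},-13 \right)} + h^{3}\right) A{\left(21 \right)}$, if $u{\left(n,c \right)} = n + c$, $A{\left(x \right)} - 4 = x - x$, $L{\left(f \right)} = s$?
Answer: $-40$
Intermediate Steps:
$s = 11$ ($s = \left(\left(-5\right) \left(-2\right) - 2\right) + 3 = \left(10 - 2\right) + 3 = 8 + 3 = 11$)
$L{\left(f \right)} = 11$
$A{\left(x \right)} = 4$ ($A{\left(x \right)} = 4 + \left(x - x\right) = 4 + 0 = 4$)
$u{\left(n,c \right)} = c + n$
$\left(u{\left(L{\left(3 \right)},-13 \right)} + h^{3}\right) A{\left(21 \right)} = \left(\left(-13 + 11\right) + \left(-2\right)^{3}\right) 4 = \left(-2 - 8\right) 4 = \left(-10\right) 4 = -40$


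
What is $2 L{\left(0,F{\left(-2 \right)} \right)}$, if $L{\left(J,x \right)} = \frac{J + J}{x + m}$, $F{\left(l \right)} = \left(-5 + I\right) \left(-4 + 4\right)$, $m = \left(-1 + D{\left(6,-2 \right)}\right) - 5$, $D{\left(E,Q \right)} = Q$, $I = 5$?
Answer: $0$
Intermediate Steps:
$m = -8$ ($m = \left(-1 - 2\right) - 5 = -3 - 5 = -8$)
$F{\left(l \right)} = 0$ ($F{\left(l \right)} = \left(-5 + 5\right) \left(-4 + 4\right) = 0 \cdot 0 = 0$)
$L{\left(J,x \right)} = \frac{2 J}{-8 + x}$ ($L{\left(J,x \right)} = \frac{J + J}{x - 8} = \frac{2 J}{-8 + x}$)
$2 L{\left(0,F{\left(-2 \right)} \right)} = 2 \cdot 2 \cdot 0 \frac{1}{-8 + 0} = 2 \cdot 2 \cdot 0 \frac{1}{-8} = 2 \cdot 2 \cdot 0 \left(- \frac{1}{8}\right) = 2 \cdot 0 = 0$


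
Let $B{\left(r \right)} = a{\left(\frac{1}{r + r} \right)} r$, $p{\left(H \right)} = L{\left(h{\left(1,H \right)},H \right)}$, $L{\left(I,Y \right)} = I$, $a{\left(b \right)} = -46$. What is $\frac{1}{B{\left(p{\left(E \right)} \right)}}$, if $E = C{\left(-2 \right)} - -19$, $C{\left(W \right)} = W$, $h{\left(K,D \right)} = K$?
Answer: $- \frac{1}{46} \approx -0.021739$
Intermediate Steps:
$E = 17$ ($E = -2 - -19 = -2 + 19 = 17$)
$p{\left(H \right)} = 1$
$B{\left(r \right)} = - 46 r$
$\frac{1}{B{\left(p{\left(E \right)} \right)}} = \frac{1}{\left(-46\right) 1} = \frac{1}{-46} = - \frac{1}{46}$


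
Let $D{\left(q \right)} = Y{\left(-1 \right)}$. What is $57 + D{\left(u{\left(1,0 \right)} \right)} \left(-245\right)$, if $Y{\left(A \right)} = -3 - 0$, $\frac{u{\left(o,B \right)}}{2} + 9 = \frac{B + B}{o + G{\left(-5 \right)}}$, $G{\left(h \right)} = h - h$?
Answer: $792$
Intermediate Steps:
$G{\left(h \right)} = 0$
$u{\left(o,B \right)} = -18 + \frac{4 B}{o}$ ($u{\left(o,B \right)} = -18 + 2 \frac{B + B}{o + 0} = -18 + 2 \frac{2 B}{o} = -18 + \frac{4 B}{o}$)
$Y{\left(A \right)} = -3$ ($Y{\left(A \right)} = -3 + 0 = -3$)
$D{\left(q \right)} = -3$
$57 + D{\left(u{\left(1,0 \right)} \right)} \left(-245\right) = 57 - -735 = 57 + 735 = 792$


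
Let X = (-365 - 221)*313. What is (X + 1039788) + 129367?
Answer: 985737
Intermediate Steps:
X = -183418 (X = -586*313 = -183418)
(X + 1039788) + 129367 = (-183418 + 1039788) + 129367 = 856370 + 129367 = 985737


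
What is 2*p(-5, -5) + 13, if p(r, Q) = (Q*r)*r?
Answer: -237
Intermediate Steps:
p(r, Q) = Q*r²
2*p(-5, -5) + 13 = 2*(-5*(-5)²) + 13 = 2*(-5*25) + 13 = 2*(-125) + 13 = -250 + 13 = -237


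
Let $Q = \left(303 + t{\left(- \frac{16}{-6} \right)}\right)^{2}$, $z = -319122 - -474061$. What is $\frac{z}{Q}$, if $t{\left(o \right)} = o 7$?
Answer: $\frac{1394451}{931225} \approx 1.4974$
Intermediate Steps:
$z = 154939$ ($z = -319122 + 474061 = 154939$)
$t{\left(o \right)} = 7 o$
$Q = \frac{931225}{9}$ ($Q = \left(303 + 7 \left(- \frac{16}{-6}\right)\right)^{2} = \left(303 + 7 \left(\left(-16\right) \left(- \frac{1}{6}\right)\right)\right)^{2} = \left(303 + 7 \cdot \frac{8}{3}\right)^{2} = \left(303 + \frac{56}{3}\right)^{2} = \left(\frac{965}{3}\right)^{2} = \frac{931225}{9} \approx 1.0347 \cdot 10^{5}$)
$\frac{z}{Q} = \frac{154939}{\frac{931225}{9}} = 154939 \cdot \frac{9}{931225} = \frac{1394451}{931225}$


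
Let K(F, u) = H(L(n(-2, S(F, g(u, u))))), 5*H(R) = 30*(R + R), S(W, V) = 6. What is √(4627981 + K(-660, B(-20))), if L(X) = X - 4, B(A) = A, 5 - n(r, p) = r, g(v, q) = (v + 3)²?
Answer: √4628017 ≈ 2151.3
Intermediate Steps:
g(v, q) = (3 + v)²
n(r, p) = 5 - r
L(X) = -4 + X
H(R) = 12*R (H(R) = (30*(R + R))/5 = (30*(2*R))/5 = (60*R)/5 = 12*R)
K(F, u) = 36 (K(F, u) = 12*(-4 + (5 - 1*(-2))) = 12*(-4 + (5 + 2)) = 12*(-4 + 7) = 12*3 = 36)
√(4627981 + K(-660, B(-20))) = √(4627981 + 36) = √4628017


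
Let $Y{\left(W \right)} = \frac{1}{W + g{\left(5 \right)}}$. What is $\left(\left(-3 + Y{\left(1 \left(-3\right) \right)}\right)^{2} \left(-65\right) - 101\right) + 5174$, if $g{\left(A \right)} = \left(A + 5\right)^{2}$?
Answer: $\frac{42265357}{9409} \approx 4492.0$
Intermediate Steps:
$g{\left(A \right)} = \left(5 + A\right)^{2}$
$Y{\left(W \right)} = \frac{1}{100 + W}$ ($Y{\left(W \right)} = \frac{1}{W + \left(5 + 5\right)^{2}} = \frac{1}{W + 10^{2}} = \frac{1}{W + 100} = \frac{1}{100 + W}$)
$\left(\left(-3 + Y{\left(1 \left(-3\right) \right)}\right)^{2} \left(-65\right) - 101\right) + 5174 = \left(\left(-3 + \frac{1}{100 + 1 \left(-3\right)}\right)^{2} \left(-65\right) - 101\right) + 5174 = \left(\left(-3 + \frac{1}{100 - 3}\right)^{2} \left(-65\right) - 101\right) + 5174 = \left(\left(-3 + \frac{1}{97}\right)^{2} \left(-65\right) - 101\right) + 5174 = \left(\left(- \frac{290}{97}\right)^{2} \left(-65\right) - 101\right) + 5174 = \left(\frac{84100}{9409} \left(-65\right) - 101\right) + 5174 = \left(- \frac{5466500}{9409} - 101\right) + 5174 = - \frac{6416809}{9409} + 5174 = \frac{42265357}{9409}$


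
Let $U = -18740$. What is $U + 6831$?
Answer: $-11909$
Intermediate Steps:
$U + 6831 = -18740 + 6831 = -11909$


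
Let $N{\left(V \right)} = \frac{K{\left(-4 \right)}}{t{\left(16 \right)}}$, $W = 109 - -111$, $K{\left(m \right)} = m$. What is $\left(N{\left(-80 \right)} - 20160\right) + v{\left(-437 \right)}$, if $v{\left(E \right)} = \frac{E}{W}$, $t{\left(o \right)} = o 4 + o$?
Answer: $- \frac{1108912}{55} \approx -20162.0$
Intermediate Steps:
$t{\left(o \right)} = 5 o$ ($t{\left(o \right)} = 4 o + o = 5 o$)
$W = 220$ ($W = 109 + 111 = 220$)
$v{\left(E \right)} = \frac{E}{220}$
$N{\left(V \right)} = - \frac{1}{20}$ ($N{\left(V \right)} = - \frac{4}{5 \cdot 16} = - \frac{4}{80} = \left(-4\right) \frac{1}{80} = - \frac{1}{20}$)
$\left(N{\left(-80 \right)} - 20160\right) + v{\left(-437 \right)} = \left(- \frac{1}{20} - 20160\right) + \frac{1}{220} \left(-437\right) = - \frac{403201}{20} - \frac{437}{220} = - \frac{1108912}{55}$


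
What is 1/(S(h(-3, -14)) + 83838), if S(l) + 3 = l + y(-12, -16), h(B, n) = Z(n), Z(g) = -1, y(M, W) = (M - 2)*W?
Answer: 1/84058 ≈ 1.1897e-5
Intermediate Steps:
y(M, W) = W*(-2 + M) (y(M, W) = (-2 + M)*W = W*(-2 + M))
h(B, n) = -1
S(l) = 221 + l (S(l) = -3 + (l - 16*(-2 - 12)) = -3 + (l - 16*(-14)) = -3 + (l + 224) = -3 + (224 + l) = 221 + l)
1/(S(h(-3, -14)) + 83838) = 1/((221 - 1) + 83838) = 1/(220 + 83838) = 1/84058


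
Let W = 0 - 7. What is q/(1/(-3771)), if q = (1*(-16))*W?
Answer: -422352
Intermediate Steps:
W = -7
q = 112 (q = (1*(-16))*(-7) = -16*(-7) = 112)
q/(1/(-3771)) = 112/(1/(-3771)) = 112/(-1/3771) = 112*(-3771) = -422352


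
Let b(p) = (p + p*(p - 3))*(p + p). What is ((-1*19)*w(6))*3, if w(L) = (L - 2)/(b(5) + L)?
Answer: -19/13 ≈ -1.4615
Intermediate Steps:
b(p) = 2*p*(p + p*(-3 + p)) (b(p) = (p + p*(-3 + p))*(2*p) = 2*p*(p + p*(-3 + p)))
w(L) = (-2 + L)/(150 + L) (w(L) = (L - 2)/(2*5²*(-2 + 5) + L) = (-2 + L)/(2*25*3 + L) = (-2 + L)/(150 + L))
((-1*19)*w(6))*3 = ((-1*19)*((-2 + 6)/(150 + 6)))*3 = -19*4/156*3 = -19*1/39*3 = -19/39*3 = -19/13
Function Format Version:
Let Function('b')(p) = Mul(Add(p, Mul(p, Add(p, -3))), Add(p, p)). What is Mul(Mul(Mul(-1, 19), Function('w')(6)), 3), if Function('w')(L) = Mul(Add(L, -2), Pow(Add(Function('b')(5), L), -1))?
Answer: Rational(-19, 13) ≈ -1.4615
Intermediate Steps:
Function('b')(p) = Mul(2, p, Add(p, Mul(p, Add(-3, p)))) (Function('b')(p) = Mul(Add(p, Mul(p, Add(-3, p))), Mul(2, p)) = Mul(2, p, Add(p, Mul(p, Add(-3, p)))))
Function('w')(L) = Mul(Pow(Add(150, L), -1), Add(-2, L)) (Function('w')(L) = Mul(Add(L, -2), Pow(Add(Mul(2, Pow(5, 2), Add(-2, 5)), L), -1)) = Mul(Add(-2, L), Pow(Add(Mul(2, 25, 3), L), -1)) = Mul(Add(-2, L), Pow(Add(150, L), -1)) = Mul(Pow(Add(150, L), -1), Add(-2, L)))
Mul(Mul(Mul(-1, 19), Function('w')(6)), 3) = Mul(Mul(Mul(-1, 19), Mul(Pow(Add(150, 6), -1), Add(-2, 6))), 3) = Mul(Mul(-19, Mul(Pow(156, -1), 4)), 3) = Mul(Mul(-19, Mul(Rational(1, 156), 4)), 3) = Mul(Mul(-19, Rational(1, 39)), 3) = Mul(Rational(-19, 39), 3) = Rational(-19, 13)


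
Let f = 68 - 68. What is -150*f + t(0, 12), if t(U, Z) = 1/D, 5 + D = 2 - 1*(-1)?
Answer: -½ ≈ -0.50000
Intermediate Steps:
D = -2 (D = -5 + (2 - 1*(-1)) = -5 + (2 + 1) = -5 + 3 = -2)
t(U, Z) = -½ (t(U, Z) = 1/(-2) = -½)
f = 0
-150*f + t(0, 12) = -150*0 - ½ = 0 - ½ = -½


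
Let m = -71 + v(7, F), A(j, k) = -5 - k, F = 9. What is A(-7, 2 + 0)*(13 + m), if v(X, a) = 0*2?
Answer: 406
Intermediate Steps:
v(X, a) = 0
m = -71 (m = -71 + 0 = -71)
A(-7, 2 + 0)*(13 + m) = (-5 - (2 + 0))*(13 - 71) = (-5 - 1*2)*(-58) = (-5 - 2)*(-58) = -7*(-58) = 406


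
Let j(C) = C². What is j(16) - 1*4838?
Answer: -4582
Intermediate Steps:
j(16) - 1*4838 = 16² - 1*4838 = 256 - 4838 = -4582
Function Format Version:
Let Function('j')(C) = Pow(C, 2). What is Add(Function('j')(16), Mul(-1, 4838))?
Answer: -4582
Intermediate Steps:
Add(Function('j')(16), Mul(-1, 4838)) = Add(Pow(16, 2), Mul(-1, 4838)) = Add(256, -4838) = -4582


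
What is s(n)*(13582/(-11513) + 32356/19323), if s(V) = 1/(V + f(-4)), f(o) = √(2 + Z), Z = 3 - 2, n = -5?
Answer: -275174105/2447122689 - 55034821*√3/2447122689 ≈ -0.15140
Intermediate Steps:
Z = 1
f(o) = √3 (f(o) = √(2 + 1) = √3)
s(V) = 1/(V + √3)
s(n)*(13582/(-11513) + 32356/19323) = (13582/(-11513) + 32356/19323)/(-5 + √3) = (13582*(-1/11513) + 32356*(1/19323))/(-5 + √3) = (-13582/11513 + 32356/19323)/(-5 + √3) = (110069642/222465699)/(-5 + √3) = 110069642/(222465699*(-5 + √3))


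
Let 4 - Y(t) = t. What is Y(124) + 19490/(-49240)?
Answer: -592829/4924 ≈ -120.40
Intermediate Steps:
Y(t) = 4 - t
Y(124) + 19490/(-49240) = (4 - 1*124) + 19490/(-49240) = (4 - 124) + 19490*(-1/49240) = -120 - 1949/4924 = -592829/4924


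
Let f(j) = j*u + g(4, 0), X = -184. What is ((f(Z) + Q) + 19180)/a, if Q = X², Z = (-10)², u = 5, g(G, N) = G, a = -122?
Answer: -26770/61 ≈ -438.85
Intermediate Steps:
Z = 100
f(j) = 4 + 5*j (f(j) = j*5 + 4 = 5*j + 4 = 4 + 5*j)
Q = 33856 (Q = (-184)² = 33856)
((f(Z) + Q) + 19180)/a = (((4 + 5*100) + 33856) + 19180)/(-122) = (((4 + 500) + 33856) + 19180)*(-1/122) = ((504 + 33856) + 19180)*(-1/122) = (34360 + 19180)*(-1/122) = 53540*(-1/122) = -26770/61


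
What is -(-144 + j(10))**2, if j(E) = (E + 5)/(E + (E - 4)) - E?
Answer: -5997601/256 ≈ -23428.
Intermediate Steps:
j(E) = -E + (5 + E)/(-4 + 2*E) (j(E) = (5 + E)/(E + (-4 + E)) - E = (5 + E)/(-4 + 2*E) - E = -E + (5 + E)/(-4 + 2*E))
-(-144 + j(10))**2 = -(-144 + (5 - 2*10**2 + 5*10)/(2*(-2 + 10)))**2 = -(-144 + (1/2)*(5 - 2*100 + 50)/8)**2 = -(-144 + (1/2)*(1/8)*(5 - 200 + 50))**2 = -(-144 + (1/2)*(1/8)*(-145))**2 = -(-144 - 145/16)**2 = -(-2449/16)**2 = -1*5997601/256 = -5997601/256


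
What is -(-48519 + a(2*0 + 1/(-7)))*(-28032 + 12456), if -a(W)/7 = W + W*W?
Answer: -5290030152/7 ≈ -7.5572e+8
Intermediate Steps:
a(W) = -7*W - 7*W² (a(W) = -7*(W + W*W) = -7*(W + W²) = -7*W - 7*W²)
-(-48519 + a(2*0 + 1/(-7)))*(-28032 + 12456) = -(-48519 - 7*(2*0 + 1/(-7))*(1 + (2*0 + 1/(-7))))*(-28032 + 12456) = -(-48519 - 7*(0 - ⅐)*(1 + (0 - ⅐)))*(-15576) = -(-48519 - 7*(-⅐)*(1 - ⅐))*(-15576) = -(-48519 - 7*(-⅐)*6/7)*(-15576) = -(-48519 + 6/7)*(-15576) = -(-339627)*(-15576)/7 = -1*5290030152/7 = -5290030152/7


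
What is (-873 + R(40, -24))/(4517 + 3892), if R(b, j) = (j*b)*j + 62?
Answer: 22229/8409 ≈ 2.6435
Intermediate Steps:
R(b, j) = 62 + b*j**2 (R(b, j) = (b*j)*j + 62 = b*j**2 + 62 = 62 + b*j**2)
(-873 + R(40, -24))/(4517 + 3892) = (-873 + (62 + 40*(-24)**2))/(4517 + 3892) = (-873 + (62 + 40*576))/8409 = (-873 + (62 + 23040))*(1/8409) = (-873 + 23102)*(1/8409) = 22229*(1/8409) = 22229/8409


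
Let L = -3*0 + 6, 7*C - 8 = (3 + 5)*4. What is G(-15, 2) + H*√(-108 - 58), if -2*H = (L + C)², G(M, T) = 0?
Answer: -3362*I*√166/49 ≈ -884.01*I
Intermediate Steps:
C = 40/7 (C = 8/7 + ((3 + 5)*4)/7 = 8/7 + (8*4)/7 = 8/7 + (⅐)*32 = 8/7 + 32/7 = 40/7 ≈ 5.7143)
L = 6 (L = 0 + 6 = 6)
H = -3362/49 (H = -(6 + 40/7)²/2 = -(82/7)²/2 = -½*6724/49 = -3362/49 ≈ -68.612)
G(-15, 2) + H*√(-108 - 58) = 0 - 3362*√(-108 - 58)/49 = 0 - 3362*I*√166/49 = -3362*I*√166/49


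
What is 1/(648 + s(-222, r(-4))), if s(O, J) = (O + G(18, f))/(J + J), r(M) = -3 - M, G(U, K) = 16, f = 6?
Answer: 1/545 ≈ 0.0018349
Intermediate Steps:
s(O, J) = (16 + O)/(2*J) (s(O, J) = (O + 16)/(J + J) = (16 + O)/((2*J)) = (16 + O)*(1/(2*J)) = (16 + O)/(2*J))
1/(648 + s(-222, r(-4))) = 1/(648 + (16 - 222)/(2*(-3 - 1*(-4)))) = 1/(648 + (½)*(-206)/(-3 + 4)) = 1/(648 + (½)*(-206)/1) = 1/(648 + (½)*1*(-206)) = 1/(648 - 103) = 1/545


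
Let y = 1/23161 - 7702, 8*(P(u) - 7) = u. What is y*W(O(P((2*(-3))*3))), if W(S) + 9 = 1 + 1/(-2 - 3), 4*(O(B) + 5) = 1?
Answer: 7313826861/115805 ≈ 63156.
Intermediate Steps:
P(u) = 7 + u/8
O(B) = -19/4 (O(B) = -5 + (1/4)*1 = -5 + 1/4 = -19/4)
W(S) = -41/5 (W(S) = -9 + (1 + 1/(-2 - 3)) = -9 + (1 + 1/(-5)) = -9 + (1 - 1/5) = -9 + 4/5 = -41/5)
y = -178386021/23161 (y = 1/23161 - 7702 = -178386021/23161 ≈ -7702.0)
y*W(O(P((2*(-3))*3))) = -178386021/23161*(-41/5) = 7313826861/115805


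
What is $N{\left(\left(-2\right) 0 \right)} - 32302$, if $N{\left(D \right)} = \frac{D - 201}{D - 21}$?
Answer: $- \frac{226047}{7} \approx -32292.0$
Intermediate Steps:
$N{\left(D \right)} = \frac{-201 + D}{-21 + D}$
$N{\left(\left(-2\right) 0 \right)} - 32302 = \frac{-201 - 0}{-21 - 0} - 32302 = \frac{-201 + 0}{-21 + 0} - 32302 = \frac{1}{-21} \left(-201\right) - 32302 = \left(- \frac{1}{21}\right) \left(-201\right) - 32302 = \frac{67}{7} - 32302 = - \frac{226047}{7}$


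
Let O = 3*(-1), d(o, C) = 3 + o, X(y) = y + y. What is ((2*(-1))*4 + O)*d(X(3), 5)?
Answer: -99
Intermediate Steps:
X(y) = 2*y
O = -3
((2*(-1))*4 + O)*d(X(3), 5) = ((2*(-1))*4 - 3)*(3 + 2*3) = (-2*4 - 3)*(3 + 6) = (-8 - 3)*9 = -11*9 = -99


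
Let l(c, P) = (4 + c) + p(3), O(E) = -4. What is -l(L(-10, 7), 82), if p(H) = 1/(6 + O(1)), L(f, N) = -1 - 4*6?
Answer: 41/2 ≈ 20.500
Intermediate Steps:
L(f, N) = -25 (L(f, N) = -1 - 24 = -25)
p(H) = 1/2 (p(H) = 1/(6 - 4) = 1/2)
l(c, P) = 9/2 + c (l(c, P) = (4 + c) + 1/2 = 9/2 + c)
-l(L(-10, 7), 82) = -(9/2 - 25) = -1*(-41/2) = 41/2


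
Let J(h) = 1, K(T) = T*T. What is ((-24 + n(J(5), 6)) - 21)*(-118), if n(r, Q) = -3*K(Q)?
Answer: 18054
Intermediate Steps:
K(T) = T²
n(r, Q) = -3*Q²
((-24 + n(J(5), 6)) - 21)*(-118) = ((-24 - 3*6²) - 21)*(-118) = ((-24 - 3*36) - 21)*(-118) = ((-24 - 108) - 21)*(-118) = (-132 - 21)*(-118) = -153*(-118) = 18054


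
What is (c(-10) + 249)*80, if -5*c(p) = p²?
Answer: 18320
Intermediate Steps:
c(p) = -p²/5
(c(-10) + 249)*80 = (-⅕*(-10)² + 249)*80 = (-⅕*100 + 249)*80 = (-20 + 249)*80 = 229*80 = 18320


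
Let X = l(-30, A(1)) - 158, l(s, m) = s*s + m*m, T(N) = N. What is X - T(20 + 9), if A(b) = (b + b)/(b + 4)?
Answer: 17829/25 ≈ 713.16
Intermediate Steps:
A(b) = 2*b/(4 + b) (A(b) = (2*b)/(4 + b) = 2*b/(4 + b))
l(s, m) = m**2 + s**2 (l(s, m) = s**2 + m**2 = m**2 + s**2)
X = 18554/25 (X = ((2*1/(4 + 1))**2 + (-30)**2) - 158 = ((2*1/5)**2 + 900) - 158 = ((2*1*(1/5))**2 + 900) - 158 = ((2/5)**2 + 900) - 158 = (4/25 + 900) - 158 = 22504/25 - 158 = 18554/25 ≈ 742.16)
X - T(20 + 9) = 18554/25 - (20 + 9) = 18554/25 - 1*29 = 18554/25 - 29 = 17829/25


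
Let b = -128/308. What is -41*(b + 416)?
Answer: -1312000/77 ≈ -17039.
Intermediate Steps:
b = -32/77 (b = -128*1/308 = -32/77 ≈ -0.41558)
-41*(b + 416) = -41*(-32/77 + 416) = -41*32000/77 = -1312000/77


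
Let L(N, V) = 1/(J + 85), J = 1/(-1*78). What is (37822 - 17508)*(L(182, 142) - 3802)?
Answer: -73140208760/947 ≈ -7.7234e+7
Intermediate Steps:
J = -1/78 (J = 1/(-78) = -1/78 ≈ -0.012821)
L(N, V) = 78/6629 (L(N, V) = 1/(-1/78 + 85) = 1/(6629/78) = 78/6629)
(37822 - 17508)*(L(182, 142) - 3802) = (37822 - 17508)*(78/6629 - 3802) = 20314*(-25203380/6629) = -73140208760/947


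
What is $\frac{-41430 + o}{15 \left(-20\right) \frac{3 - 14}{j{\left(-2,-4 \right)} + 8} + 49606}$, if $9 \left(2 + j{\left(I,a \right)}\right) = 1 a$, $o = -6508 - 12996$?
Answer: $- \frac{30467}{25100} \approx -1.2138$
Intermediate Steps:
$o = -19504$ ($o = -6508 - 12996 = -19504$)
$j{\left(I,a \right)} = -2 + \frac{a}{9}$ ($j{\left(I,a \right)} = -2 + \frac{1 a}{9} = -2 + \frac{a}{9}$)
$\frac{-41430 + o}{15 \left(-20\right) \frac{3 - 14}{j{\left(-2,-4 \right)} + 8} + 49606} = \frac{-41430 - 19504}{15 \left(-20\right) \frac{3 - 14}{\left(-2 + \frac{1}{9} \left(-4\right)\right) + 8} + 49606} = - \frac{60934}{- 300 \left(- \frac{11}{\left(-2 - \frac{4}{9}\right) + 8}\right) + 49606} = - \frac{60934}{- 300 \left(- \frac{11}{- \frac{22}{9} + 8}\right) + 49606} = - \frac{60934}{- 300 \left(- \frac{11}{\frac{50}{9}}\right) + 49606} = - \frac{60934}{- 300 \left(\left(-11\right) \frac{9}{50}\right) + 49606} = - \frac{60934}{\left(-300\right) \left(- \frac{99}{50}\right) + 49606} = - \frac{60934}{594 + 49606} = - \frac{60934}{50200} = \left(-60934\right) \frac{1}{50200} = - \frac{30467}{25100}$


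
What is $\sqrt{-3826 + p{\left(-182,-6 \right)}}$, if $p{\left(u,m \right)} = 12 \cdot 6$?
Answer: $i \sqrt{3754} \approx 61.27 i$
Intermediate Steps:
$p{\left(u,m \right)} = 72$
$\sqrt{-3826 + p{\left(-182,-6 \right)}} = \sqrt{-3826 + 72} = \sqrt{-3754} = i \sqrt{3754}$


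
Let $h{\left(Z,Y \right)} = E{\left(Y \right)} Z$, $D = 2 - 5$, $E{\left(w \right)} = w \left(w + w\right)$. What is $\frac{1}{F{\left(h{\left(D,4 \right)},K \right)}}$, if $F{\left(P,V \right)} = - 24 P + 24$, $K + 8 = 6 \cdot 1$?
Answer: $\frac{1}{2328} \approx 0.00042955$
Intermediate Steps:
$E{\left(w \right)} = 2 w^{2}$ ($E{\left(w \right)} = w 2 w = 2 w^{2}$)
$K = -2$ ($K = -8 + 6 \cdot 1 = -8 + 6 = -2$)
$D = -3$
$h{\left(Z,Y \right)} = 2 Z Y^{2}$ ($h{\left(Z,Y \right)} = 2 Y^{2} Z = 2 Z Y^{2}$)
$F{\left(P,V \right)} = 24 - 24 P$
$\frac{1}{F{\left(h{\left(D,4 \right)},K \right)}} = \frac{1}{24 - 24 \cdot 2 \left(-3\right) 4^{2}} = \frac{1}{24 - 24 \cdot 2 \left(-3\right) 16} = \frac{1}{24 - -2304} = \frac{1}{24 + 2304} = \frac{1}{2328}$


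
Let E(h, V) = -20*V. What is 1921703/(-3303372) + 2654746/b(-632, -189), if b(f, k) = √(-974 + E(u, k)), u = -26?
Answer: -1921703/3303372 + 1327373*√2806/1403 ≈ 50116.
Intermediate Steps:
b(f, k) = √(-974 - 20*k)
1921703/(-3303372) + 2654746/b(-632, -189) = 1921703/(-3303372) + 2654746/(√(-974 - 20*(-189))) = 1921703*(-1/3303372) + 2654746/(√(-974 + 3780)) = -1921703/3303372 + 2654746/(√2806) = -1921703/3303372 + 2654746*(√2806/2806) = -1921703/3303372 + 1327373*√2806/1403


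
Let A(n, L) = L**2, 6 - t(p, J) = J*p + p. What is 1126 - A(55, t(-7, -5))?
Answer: 642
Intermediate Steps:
t(p, J) = 6 - p - J*p (t(p, J) = 6 - (J*p + p) = 6 - (p + J*p) = 6 + (-p - J*p) = 6 - p - J*p)
1126 - A(55, t(-7, -5)) = 1126 - (6 - 1*(-7) - 1*(-5)*(-7))**2 = 1126 - (6 + 7 - 35)**2 = 1126 - 1*(-22)**2 = 1126 - 1*484 = 1126 - 484 = 642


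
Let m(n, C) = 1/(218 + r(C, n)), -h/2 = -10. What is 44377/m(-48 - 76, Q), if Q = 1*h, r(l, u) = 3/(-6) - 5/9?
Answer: 173292185/18 ≈ 9.6273e+6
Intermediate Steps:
h = 20 (h = -2*(-10) = 20)
r(l, u) = -19/18 (r(l, u) = 3*(-⅙) - 5*⅑ = -½ - 5/9 = -19/18)
Q = 20 (Q = 1*20 = 20)
m(n, C) = 18/3905 (m(n, C) = 1/(218 - 19/18) = 1/(3905/18) = 18/3905)
44377/m(-48 - 76, Q) = 44377/(18/3905) = 44377*(3905/18) = 173292185/18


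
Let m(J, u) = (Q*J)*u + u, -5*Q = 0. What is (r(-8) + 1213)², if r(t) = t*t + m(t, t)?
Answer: 1610361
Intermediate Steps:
Q = 0 (Q = -⅕*0 = 0)
m(J, u) = u (m(J, u) = (0*J)*u + u = 0*u + u = 0 + u = u)
r(t) = t + t² (r(t) = t*t + t = t² + t = t + t²)
(r(-8) + 1213)² = (-8*(1 - 8) + 1213)² = (-8*(-7) + 1213)² = (56 + 1213)² = 1269² = 1610361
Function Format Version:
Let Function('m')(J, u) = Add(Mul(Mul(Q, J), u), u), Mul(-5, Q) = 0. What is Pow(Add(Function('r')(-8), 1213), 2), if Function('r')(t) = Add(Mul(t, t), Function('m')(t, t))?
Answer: 1610361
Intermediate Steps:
Q = 0 (Q = Mul(Rational(-1, 5), 0) = 0)
Function('m')(J, u) = u (Function('m')(J, u) = Add(Mul(Mul(0, J), u), u) = Add(Mul(0, u), u) = Add(0, u) = u)
Function('r')(t) = Add(t, Pow(t, 2)) (Function('r')(t) = Add(Mul(t, t), t) = Add(Pow(t, 2), t) = Add(t, Pow(t, 2)))
Pow(Add(Function('r')(-8), 1213), 2) = Pow(Add(Mul(-8, Add(1, -8)), 1213), 2) = Pow(Add(Mul(-8, -7), 1213), 2) = Pow(Add(56, 1213), 2) = Pow(1269, 2) = 1610361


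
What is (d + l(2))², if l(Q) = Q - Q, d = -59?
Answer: 3481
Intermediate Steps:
l(Q) = 0
(d + l(2))² = (-59 + 0)² = (-59)² = 3481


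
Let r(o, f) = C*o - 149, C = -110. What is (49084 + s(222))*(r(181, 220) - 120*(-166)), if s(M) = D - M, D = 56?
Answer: -6799602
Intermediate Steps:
s(M) = 56 - M
r(o, f) = -149 - 110*o (r(o, f) = -110*o - 149 = -149 - 110*o)
(49084 + s(222))*(r(181, 220) - 120*(-166)) = (49084 + (56 - 1*222))*((-149 - 110*181) - 120*(-166)) = (49084 + (56 - 222))*((-149 - 19910) + 19920) = (49084 - 166)*(-20059 + 19920) = 48918*(-139) = -6799602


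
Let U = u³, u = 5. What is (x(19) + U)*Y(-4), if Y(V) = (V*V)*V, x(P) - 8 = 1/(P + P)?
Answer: -161760/19 ≈ -8513.7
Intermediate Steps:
x(P) = 8 + 1/(2*P) (x(P) = 8 + 1/(P + P) = 8 + 1/(2*P))
U = 125 (U = 5³ = 125)
Y(V) = V³ (Y(V) = V²*V = V³)
(x(19) + U)*Y(-4) = ((8 + (½)/19) + 125)*(-4)³ = ((8 + (½)*(1/19)) + 125)*(-64) = ((8 + 1/38) + 125)*(-64) = (305/38 + 125)*(-64) = (5055/38)*(-64) = -161760/19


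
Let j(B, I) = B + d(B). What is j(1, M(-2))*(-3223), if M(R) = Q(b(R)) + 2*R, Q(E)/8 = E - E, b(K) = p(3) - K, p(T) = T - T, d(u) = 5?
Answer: -19338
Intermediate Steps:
p(T) = 0
b(K) = -K (b(K) = 0 - K = -K)
Q(E) = 0 (Q(E) = 8*(E - E) = 8*0 = 0)
M(R) = 2*R (M(R) = 0 + 2*R = 2*R)
j(B, I) = 5 + B (j(B, I) = B + 5 = 5 + B)
j(1, M(-2))*(-3223) = (5 + 1)*(-3223) = 6*(-3223) = -19338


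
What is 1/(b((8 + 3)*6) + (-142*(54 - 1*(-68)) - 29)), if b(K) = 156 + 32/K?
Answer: -33/567485 ≈ -5.8151e-5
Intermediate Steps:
1/(b((8 + 3)*6) + (-142*(54 - 1*(-68)) - 29)) = 1/((156 + 32/(((8 + 3)*6))) + (-142*(54 - 1*(-68)) - 29)) = 1/((156 + 32/((11*6))) + (-142*(54 + 68) - 29)) = 1/((156 + 32/66) + (-142*122 - 29)) = 1/((156 + 32*(1/66)) + (-17324 - 29)) = 1/((156 + 16/33) - 17353) = 1/(5164/33 - 17353) = 1/(-567485/33) = -33/567485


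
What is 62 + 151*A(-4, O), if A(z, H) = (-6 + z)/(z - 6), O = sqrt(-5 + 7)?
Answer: 213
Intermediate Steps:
O = sqrt(2) ≈ 1.4142
A(z, H) = 1 (A(z, H) = (-6 + z)/(-6 + z) = 1)
62 + 151*A(-4, O) = 62 + 151*1 = 62 + 151 = 213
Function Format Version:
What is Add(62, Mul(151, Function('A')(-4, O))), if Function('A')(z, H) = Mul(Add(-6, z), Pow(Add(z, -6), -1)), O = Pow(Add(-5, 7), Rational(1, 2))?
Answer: 213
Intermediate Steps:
O = Pow(2, Rational(1, 2)) ≈ 1.4142
Function('A')(z, H) = 1 (Function('A')(z, H) = Mul(Add(-6, z), Pow(Add(-6, z), -1)) = 1)
Add(62, Mul(151, Function('A')(-4, O))) = Add(62, Mul(151, 1)) = Add(62, 151) = 213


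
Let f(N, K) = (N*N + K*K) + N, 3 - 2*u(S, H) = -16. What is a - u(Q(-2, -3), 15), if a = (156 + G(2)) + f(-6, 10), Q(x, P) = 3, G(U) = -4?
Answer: 545/2 ≈ 272.50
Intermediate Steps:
u(S, H) = 19/2 (u(S, H) = 3/2 - ½*(-16) = 3/2 + 8 = 19/2)
f(N, K) = N + K² + N² (f(N, K) = (N² + K²) + N = (K² + N²) + N = N + K² + N²)
a = 282 (a = (156 - 4) + (-6 + 10² + (-6)²) = 152 + (-6 + 100 + 36) = 152 + 130 = 282)
a - u(Q(-2, -3), 15) = 282 - 1*19/2 = 282 - 19/2 = 545/2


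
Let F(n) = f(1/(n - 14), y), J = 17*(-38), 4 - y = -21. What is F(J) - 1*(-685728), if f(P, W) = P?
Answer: 452580479/660 ≈ 6.8573e+5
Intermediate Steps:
y = 25 (y = 4 - 1*(-21) = 4 + 21 = 25)
J = -646
F(n) = 1/(-14 + n) (F(n) = 1/(n - 14) = 1/(-14 + n))
F(J) - 1*(-685728) = 1/(-14 - 646) - 1*(-685728) = 1/(-660) + 685728 = -1/660 + 685728 = 452580479/660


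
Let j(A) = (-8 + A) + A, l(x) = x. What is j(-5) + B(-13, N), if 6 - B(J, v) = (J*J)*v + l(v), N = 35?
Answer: -5962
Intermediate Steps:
B(J, v) = 6 - v - v*J**2 (B(J, v) = 6 - ((J*J)*v + v) = 6 - (J**2*v + v) = 6 - (v*J**2 + v) = 6 - (v + v*J**2) = 6 + (-v - v*J**2) = 6 - v - v*J**2)
j(A) = -8 + 2*A
j(-5) + B(-13, N) = (-8 + 2*(-5)) + (6 - 1*35 - 1*35*(-13)**2) = (-8 - 10) + (6 - 35 - 1*35*169) = -18 + (6 - 35 - 5915) = -18 - 5944 = -5962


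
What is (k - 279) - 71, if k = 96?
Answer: -254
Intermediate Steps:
(k - 279) - 71 = (96 - 279) - 71 = -183 - 71 = -254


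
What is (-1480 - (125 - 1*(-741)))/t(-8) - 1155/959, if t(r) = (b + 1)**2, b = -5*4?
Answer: -380967/49457 ≈ -7.7030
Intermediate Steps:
b = -20
t(r) = 361 (t(r) = (-20 + 1)**2 = (-19)**2 = 361)
(-1480 - (125 - 1*(-741)))/t(-8) - 1155/959 = (-1480 - (125 - 1*(-741)))/361 - 1155/959 = (-1480 - (125 + 741))*(1/361) - 1155*1/959 = (-1480 - 1*866)*(1/361) - 165/137 = (-1480 - 866)*(1/361) - 165/137 = -2346*1/361 - 165/137 = -2346/361 - 165/137 = -380967/49457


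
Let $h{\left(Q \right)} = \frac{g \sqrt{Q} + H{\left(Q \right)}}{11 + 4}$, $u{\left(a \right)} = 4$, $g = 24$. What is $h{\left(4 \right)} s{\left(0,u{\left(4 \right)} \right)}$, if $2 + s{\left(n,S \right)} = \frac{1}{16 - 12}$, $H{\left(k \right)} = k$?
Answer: $- \frac{91}{15} \approx -6.0667$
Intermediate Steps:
$s{\left(n,S \right)} = - \frac{7}{4}$ ($s{\left(n,S \right)} = -2 + \frac{1}{16 - 12} = -2 + \frac{1}{4} = - \frac{7}{4}$)
$h{\left(Q \right)} = \frac{Q}{15} + \frac{8 \sqrt{Q}}{5}$ ($h{\left(Q \right)} = \frac{24 \sqrt{Q} + Q}{11 + 4} = \frac{Q + 24 \sqrt{Q}}{15} = \left(Q + 24 \sqrt{Q}\right) \frac{1}{15} = \frac{Q}{15} + \frac{8 \sqrt{Q}}{5}$)
$h{\left(4 \right)} s{\left(0,u{\left(4 \right)} \right)} = \left(\frac{1}{15} \cdot 4 + \frac{8 \sqrt{4}}{5}\right) \left(- \frac{7}{4}\right) = \left(\frac{4}{15} + \frac{8}{5} \cdot 2\right) \left(- \frac{7}{4}\right) = \left(\frac{4}{15} + \frac{16}{5}\right) \left(- \frac{7}{4}\right) = \frac{52}{15} \left(- \frac{7}{4}\right) = - \frac{91}{15}$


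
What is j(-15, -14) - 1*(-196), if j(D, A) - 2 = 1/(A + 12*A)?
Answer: 36035/182 ≈ 197.99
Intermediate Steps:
j(D, A) = 2 + 1/(13*A) (j(D, A) = 2 + 1/(A + 12*A) = 2 + 1/(13*A))
j(-15, -14) - 1*(-196) = (2 + (1/13)/(-14)) - 1*(-196) = (2 + (1/13)*(-1/14)) + 196 = (2 - 1/182) + 196 = 363/182 + 196 = 36035/182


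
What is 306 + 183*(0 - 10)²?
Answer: 18606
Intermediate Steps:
306 + 183*(0 - 10)² = 306 + 183*(-10)² = 306 + 183*100 = 306 + 18300 = 18606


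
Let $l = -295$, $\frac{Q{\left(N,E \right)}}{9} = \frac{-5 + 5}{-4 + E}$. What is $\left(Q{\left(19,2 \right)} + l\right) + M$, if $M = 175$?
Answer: $-120$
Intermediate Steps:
$Q{\left(N,E \right)} = 0$ ($Q{\left(N,E \right)} = 9 \frac{-5 + 5}{-4 + E} = 9 \frac{0}{-4 + E} = 9 \cdot 0 = 0$)
$\left(Q{\left(19,2 \right)} + l\right) + M = \left(0 - 295\right) + 175 = -295 + 175 = -120$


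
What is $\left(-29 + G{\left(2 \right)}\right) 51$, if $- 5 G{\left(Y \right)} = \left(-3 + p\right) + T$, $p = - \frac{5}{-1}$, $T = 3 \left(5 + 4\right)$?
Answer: $- \frac{8874}{5} \approx -1774.8$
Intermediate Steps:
$T = 27$ ($T = 3 \cdot 9 = 27$)
$p = 5$ ($p = \left(-5\right) \left(-1\right) = 5$)
$G{\left(Y \right)} = - \frac{29}{5}$ ($G{\left(Y \right)} = - \frac{\left(-3 + 5\right) + 27}{5} = - \frac{2 + 27}{5} = \left(- \frac{1}{5}\right) 29 = - \frac{29}{5}$)
$\left(-29 + G{\left(2 \right)}\right) 51 = \left(-29 - \frac{29}{5}\right) 51 = \left(- \frac{174}{5}\right) 51 = - \frac{8874}{5}$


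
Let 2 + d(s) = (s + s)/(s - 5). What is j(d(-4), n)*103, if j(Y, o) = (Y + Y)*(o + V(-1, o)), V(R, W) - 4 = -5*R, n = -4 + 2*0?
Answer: -10300/9 ≈ -1144.4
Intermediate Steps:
n = -4 (n = -4 + 0 = -4)
V(R, W) = 4 - 5*R
d(s) = -2 + 2*s/(-5 + s) (d(s) = -2 + (s + s)/(s - 5) = -2 + (2*s)/(-5 + s) = -2 + 2*s/(-5 + s))
j(Y, o) = 2*Y*(9 + o) (j(Y, o) = (Y + Y)*(o + (4 - 5*(-1))) = (2*Y)*(o + (4 + 5)) = (2*Y)*(o + 9) = (2*Y)*(9 + o) = 2*Y*(9 + o))
j(d(-4), n)*103 = (2*(10/(-5 - 4))*(9 - 4))*103 = (2*(10/(-9))*5)*103 = (2*(10*(-1/9))*5)*103 = (2*(-10/9)*5)*103 = -100/9*103 = -10300/9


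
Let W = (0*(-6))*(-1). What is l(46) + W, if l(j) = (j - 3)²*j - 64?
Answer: 84990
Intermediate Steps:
W = 0 (W = 0*(-1) = 0)
l(j) = -64 + j*(-3 + j)² (l(j) = (-3 + j)²*j - 64 = j*(-3 + j)² - 64 = -64 + j*(-3 + j)²)
l(46) + W = (-64 + 46*(-3 + 46)²) + 0 = (-64 + 46*43²) + 0 = (-64 + 46*1849) + 0 = (-64 + 85054) + 0 = 84990 + 0 = 84990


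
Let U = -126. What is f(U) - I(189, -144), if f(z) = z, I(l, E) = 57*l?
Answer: -10899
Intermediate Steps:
f(U) - I(189, -144) = -126 - 57*189 = -126 - 1*10773 = -126 - 10773 = -10899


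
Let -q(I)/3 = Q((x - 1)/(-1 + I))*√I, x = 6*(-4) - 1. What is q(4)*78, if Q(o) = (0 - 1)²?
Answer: -468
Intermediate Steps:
x = -25 (x = -24 - 1 = -25)
Q(o) = 1 (Q(o) = (-1)² = 1)
q(I) = -3*√I
q(4)*78 = -3*√4*78 = -3*2*78 = -6*78 = -468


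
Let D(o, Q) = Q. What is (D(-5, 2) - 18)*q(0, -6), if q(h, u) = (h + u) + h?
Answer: 96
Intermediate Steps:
q(h, u) = u + 2*h
(D(-5, 2) - 18)*q(0, -6) = (2 - 18)*(-6 + 2*0) = -16*(-6 + 0) = -16*(-6) = 96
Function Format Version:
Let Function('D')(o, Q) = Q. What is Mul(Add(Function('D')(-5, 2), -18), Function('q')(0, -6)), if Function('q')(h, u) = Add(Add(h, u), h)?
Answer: 96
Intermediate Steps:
Function('q')(h, u) = Add(u, Mul(2, h))
Mul(Add(Function('D')(-5, 2), -18), Function('q')(0, -6)) = Mul(Add(2, -18), Add(-6, Mul(2, 0))) = Mul(-16, Add(-6, 0)) = Mul(-16, -6) = 96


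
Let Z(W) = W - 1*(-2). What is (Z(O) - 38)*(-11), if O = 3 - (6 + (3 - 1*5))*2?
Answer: 451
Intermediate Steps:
O = -5 (O = 3 - (6 + (3 - 5))*2 = 3 - (6 - 2)*2 = 3 - 4*2 = 3 - 1*8 = 3 - 8 = -5)
Z(W) = 2 + W (Z(W) = W + 2 = 2 + W)
(Z(O) - 38)*(-11) = ((2 - 5) - 38)*(-11) = (-3 - 38)*(-11) = -41*(-11) = 451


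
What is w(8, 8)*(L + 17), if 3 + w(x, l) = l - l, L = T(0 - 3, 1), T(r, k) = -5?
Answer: -36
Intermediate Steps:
L = -5
w(x, l) = -3 (w(x, l) = -3 + (l - l) = -3 + 0 = -3)
w(8, 8)*(L + 17) = -3*(-5 + 17) = -3*12 = -36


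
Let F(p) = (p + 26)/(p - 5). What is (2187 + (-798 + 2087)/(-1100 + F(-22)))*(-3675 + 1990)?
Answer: -109403418825/29704 ≈ -3.6831e+6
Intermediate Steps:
F(p) = (26 + p)/(-5 + p)
(2187 + (-798 + 2087)/(-1100 + F(-22)))*(-3675 + 1990) = (2187 + (-798 + 2087)/(-1100 + (26 - 22)/(-5 - 22)))*(-3675 + 1990) = (2187 + 1289/(-1100 + 4/(-27)))*(-1685) = (2187 + 1289/(-1100 - 1/27*4))*(-1685) = (2187 + 1289/(-1100 - 4/27))*(-1685) = (2187 + 1289/(-29704/27))*(-1685) = (2187 + 1289*(-27/29704))*(-1685) = (2187 - 34803/29704)*(-1685) = (64927845/29704)*(-1685) = -109403418825/29704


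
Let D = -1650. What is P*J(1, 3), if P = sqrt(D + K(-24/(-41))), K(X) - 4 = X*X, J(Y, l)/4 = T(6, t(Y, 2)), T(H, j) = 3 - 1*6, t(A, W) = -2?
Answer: -60*I*sqrt(110654)/41 ≈ -486.8*I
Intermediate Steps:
T(H, j) = -3 (T(H, j) = 3 - 6 = -3)
J(Y, l) = -12 (J(Y, l) = 4*(-3) = -12)
K(X) = 4 + X**2 (K(X) = 4 + X*X = 4 + X**2)
P = 5*I*sqrt(110654)/41 (P = sqrt(-1650 + (4 + (-24/(-41))**2)) = sqrt(-1650 + (4 + (-24*(-1/41))**2)) = sqrt(-1650 + (4 + (24/41)**2)) = sqrt(-1650 + (4 + 576/1681)) = sqrt(-1650 + 7300/1681) = sqrt(-2766350/1681) = 5*I*sqrt(110654)/41 ≈ 40.567*I)
P*J(1, 3) = (5*I*sqrt(110654)/41)*(-12) = -60*I*sqrt(110654)/41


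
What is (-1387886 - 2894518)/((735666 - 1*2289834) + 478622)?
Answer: 2141202/537773 ≈ 3.9816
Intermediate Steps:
(-1387886 - 2894518)/((735666 - 1*2289834) + 478622) = -4282404/((735666 - 2289834) + 478622) = -4282404/(-1554168 + 478622) = -4282404/(-1075546) = -4282404*(-1/1075546) = 2141202/537773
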